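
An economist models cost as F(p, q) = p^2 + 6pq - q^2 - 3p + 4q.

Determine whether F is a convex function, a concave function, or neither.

neither

F is quadratic, so its Hessian is the constant matrix H = [[2, 6], [6, -2]].
det(H) = -40, tr(H) = 0.
det(H) < 0, so H is indefinite: neither convex nor concave.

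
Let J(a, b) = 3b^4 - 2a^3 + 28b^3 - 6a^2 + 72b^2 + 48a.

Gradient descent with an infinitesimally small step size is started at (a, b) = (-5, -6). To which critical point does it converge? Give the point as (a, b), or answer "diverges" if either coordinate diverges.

(-4, -4)

J is separable, so gradient descent decouples: a follows -∂J/∂a, b follows -∂J/∂b.
∂J/∂a = -6(a - 2)(a + 4); at a=-5 this is -42, so a increases.
∂J/∂b = 12b(b + 3)(b + 4); at b=-6 this is -432, so b increases.
a converges to its nearest critical value -4 (a local min of the a-part); b converges to -4. The iterate converges to (-4, -4).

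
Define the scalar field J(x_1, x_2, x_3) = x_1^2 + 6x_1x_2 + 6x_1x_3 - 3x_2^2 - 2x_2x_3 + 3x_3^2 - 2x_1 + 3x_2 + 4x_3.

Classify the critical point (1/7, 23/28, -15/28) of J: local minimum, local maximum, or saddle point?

saddle point

The Hessian is constant: H = [[2, 6, 6], [6, -6, -2], [6, -2, 6]].
Leading principal minors: Δ₁ = 2, Δ₂ = -48, Δ₃ = -224.
The minors fit neither the all-positive nor the alternating-sign pattern, so H is indefinite: a saddle point.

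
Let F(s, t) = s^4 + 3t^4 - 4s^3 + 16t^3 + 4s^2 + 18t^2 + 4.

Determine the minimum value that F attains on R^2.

-23

F(s,t) separates as P(s) + Q(t) + 4, so its minimum is min P + min Q + 4.
P'(s) = 4s(s - 2)(s - 1) vanishes at s ∈ {0, 1, 2}; Q'(t) = 12t(t + 1)(t + 3) vanishes at t ∈ {-3, -1, 0}.
Local minima of P (where P''>0): P(0)=0, P(2)=0. Local minima of Q: Q(-3)=-27, Q(0)=0.
So the global minimum of F is P(0) + Q(-3) + 4 = 0 − 27 + 4 = -23, attained at (0, -3).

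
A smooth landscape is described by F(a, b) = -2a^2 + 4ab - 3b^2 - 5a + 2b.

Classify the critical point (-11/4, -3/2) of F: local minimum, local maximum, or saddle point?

local maximum

The Hessian of F is constant: H = [[-4, 4], [4, -6]].
det(H) = (-4)·(-6) − 4² = 8.
det(H) > 0 and tr(H) = -10 < 0, so H is negative definite and the point is a local maximum.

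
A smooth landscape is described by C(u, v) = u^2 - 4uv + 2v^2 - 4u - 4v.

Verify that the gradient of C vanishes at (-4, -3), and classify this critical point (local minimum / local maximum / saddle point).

∇C = (2u - 4v - 4, -4u + 4v - 4); substituting (-4, -3) gives ∇C = (0, 0), so (-4, -3) is indeed a critical point.
The Hessian of C is constant: H = [[2, -4], [-4, 4]].
det(H) = 2·4 − (-4)² = -8.
Since det(H) < 0, H is indefinite and the critical point is a saddle point.

saddle point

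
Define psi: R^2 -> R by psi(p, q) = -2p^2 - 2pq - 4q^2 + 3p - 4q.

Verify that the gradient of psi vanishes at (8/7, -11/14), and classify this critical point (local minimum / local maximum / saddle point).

local maximum

∇psi = (-4p - 2q + 3, -2p - 8q - 4); substituting (8/7, -11/14) gives ∇psi = (0, 0), so (8/7, -11/14) is indeed a critical point.
The Hessian of psi is constant: H = [[-4, -2], [-2, -8]].
det(H) = (-4)·(-8) − (-2)² = 28.
det(H) > 0 and tr(H) = -12 < 0, so H is negative definite and the point is a local maximum.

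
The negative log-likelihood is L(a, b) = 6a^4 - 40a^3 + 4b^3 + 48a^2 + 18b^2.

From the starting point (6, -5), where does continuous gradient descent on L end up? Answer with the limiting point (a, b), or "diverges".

L is separable, so gradient descent decouples: a follows -∂L/∂a, b follows -∂L/∂b.
∂L/∂a = 24a(a - 4)(a - 1); at a=6 this is 1440, so a decreases.
∂L/∂b = 12b(b + 3); at b=-5 this is 120, so b decreases.
The b-coordinate has no critical point in that direction and runs off to infinity.

diverges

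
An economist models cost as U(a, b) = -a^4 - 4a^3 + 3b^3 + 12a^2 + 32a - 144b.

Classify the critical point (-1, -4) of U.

saddle point

The mixed partial ∂²U/∂a∂b is 0, so the Hessian at any point is diag(U_aa, U_bb) = diag(12(-a^2 - 2a + 2), 18b).
At (-1, -4): H = diag(36, -72).
The eigenvalues have opposite signs, so H is indefinite: a saddle point.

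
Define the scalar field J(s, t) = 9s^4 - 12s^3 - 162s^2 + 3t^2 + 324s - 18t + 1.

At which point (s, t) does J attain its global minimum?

J(s,t) separates as P(s) + Q(t) + 1, so its minimum is min P + min Q + 1.
P'(s) = 36(s - 3)(s - 1)(s + 3) vanishes at s ∈ {-3, 1, 3}; Q'(t) = 6(t - 3) vanishes at t ∈ {3}.
Local minima of P (where P''>0): P(-3)=-1377, P(3)=-81. Local minima of Q: Q(3)=-27.
So the global minimum of J is P(-3) + Q(3) + 1 = -1377 − 27 + 1 = -1403, attained at (-3, 3).

(-3, 3)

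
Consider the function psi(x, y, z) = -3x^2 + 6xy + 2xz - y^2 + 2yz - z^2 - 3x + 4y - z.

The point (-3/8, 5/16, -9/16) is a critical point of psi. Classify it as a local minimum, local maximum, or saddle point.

saddle point

The Hessian is constant: H = [[-6, 6, 2], [6, -2, 2], [2, 2, -2]].
Leading principal minors: Δ₁ = -6, Δ₂ = -24, Δ₃ = 128.
The minors fit neither the all-positive nor the alternating-sign pattern, so H is indefinite: a saddle point.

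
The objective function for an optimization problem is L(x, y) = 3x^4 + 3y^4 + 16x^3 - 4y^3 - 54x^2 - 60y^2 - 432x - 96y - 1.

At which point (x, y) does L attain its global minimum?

L(x,y) separates as P(x) + Q(y) − 1, so its minimum is min P + min Q − 1.
P'(x) = 12(x - 3)(x + 3)(x + 4) vanishes at x ∈ {-4, -3, 3}; Q'(y) = 12(y - 4)(y + 1)(y + 2) vanishes at y ∈ {-2, -1, 4}.
Local minima of P (where P''>0): P(-4)=608, P(3)=-1107. Local minima of Q: Q(-2)=32, Q(4)=-832.
So the global minimum of L is P(3) + Q(4) − 1 = -1107 − 832 − 1 = -1940, attained at (3, 4).

(3, 4)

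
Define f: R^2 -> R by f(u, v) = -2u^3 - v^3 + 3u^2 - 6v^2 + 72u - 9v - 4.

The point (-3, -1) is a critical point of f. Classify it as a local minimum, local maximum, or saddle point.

saddle point

The mixed partial ∂²f/∂u∂v is 0, so the Hessian at any point is diag(f_uu, f_vv) = diag(6(-2u + 1), -6(v + 2)).
At (-3, -1): H = diag(42, -6).
The eigenvalues have opposite signs, so H is indefinite: a saddle point.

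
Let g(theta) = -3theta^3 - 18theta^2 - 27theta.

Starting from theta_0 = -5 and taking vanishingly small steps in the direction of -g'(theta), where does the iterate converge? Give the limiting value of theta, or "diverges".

-3

g'(theta) = -9(theta + 1)(theta + 3), so g'(-5) = -72.
Gradient descent moves in the -g' direction, i.e. theta is increasing.
The nearest critical point in that direction is theta = -3, where g'' = 18 > 0 (a local minimum). The iterate converges there.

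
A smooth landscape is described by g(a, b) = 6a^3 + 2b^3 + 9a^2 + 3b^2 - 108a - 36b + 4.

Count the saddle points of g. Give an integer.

g separates as a function of a plus a function of b, so ∇g=0 decouples.
∂g/∂a = 18(a - 2)(a + 3) = 0 at a ∈ {-3, 2}; ∂g/∂b = 6(b - 2)(b + 3) = 0 at b ∈ {-3, 2}.
The Hessian is diagonal: diag(g_aa, g_bb). Second derivatives: g_aa(-3)=-90, g_aa(2)=90; g_bb(-3)=-30, g_bb(2)=30.
Saddle points occur where the two diagonal entries have opposite signs: (-3, 2), (2, -3). Count: 2.

2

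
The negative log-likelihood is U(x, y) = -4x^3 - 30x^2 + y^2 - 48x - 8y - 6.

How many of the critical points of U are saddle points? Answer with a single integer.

U separates as a function of x plus a function of y, so ∇U=0 decouples.
∂U/∂x = -12(x + 1)(x + 4) = 0 at x ∈ {-4, -1}; ∂U/∂y = 2(y - 4) = 0 at y ∈ {4}.
The Hessian is diagonal: diag(U_xx, U_yy). Second derivatives: U_xx(-4)=36, U_xx(-1)=-36; U_yy(4)=2.
Saddle points occur where the two diagonal entries have opposite signs: (-1, 4). Count: 1.

1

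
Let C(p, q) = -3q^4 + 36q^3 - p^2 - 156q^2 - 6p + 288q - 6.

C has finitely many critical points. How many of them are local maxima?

2

C separates as a function of p plus a function of q, so ∇C=0 decouples.
∂C/∂p = -2(p + 3) = 0 at p ∈ {-3}; ∂C/∂q = -12(q - 4)(q - 3)(q - 2) = 0 at q ∈ {2, 3, 4}.
The Hessian is diagonal: diag(C_pp, C_qq). Second derivatives: C_pp(-3)=-2; C_qq(2)=-24, C_qq(3)=12, C_qq(4)=-24.
Local maxima occur where both diagonal entries negative: (-3, 2), (-3, 4). Count: 2.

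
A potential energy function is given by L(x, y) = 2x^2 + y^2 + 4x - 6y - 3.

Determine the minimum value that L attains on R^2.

L(x,y) separates as P(x) + Q(y) − 3, so its minimum is min P + min Q − 3.
P'(x) = 4x + 4 vanishes at x ∈ {-1}; Q'(y) = 2y - 6 vanishes at y ∈ {3}.
Local minima of P (where P''>0): P(-1)=-2. Local minima of Q: Q(3)=-9.
So the global minimum of L is P(-1) + Q(3) − 3 = -2 − 9 − 3 = -14, attained at (-1, 3).

-14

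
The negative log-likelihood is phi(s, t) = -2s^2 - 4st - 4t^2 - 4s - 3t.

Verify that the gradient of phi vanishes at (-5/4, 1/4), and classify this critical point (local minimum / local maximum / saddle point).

local maximum

∇phi = (-4s - 4t - 4, -4s - 8t - 3); substituting (-5/4, 1/4) gives ∇phi = (0, 0), so (-5/4, 1/4) is indeed a critical point.
The Hessian of phi is constant: H = [[-4, -4], [-4, -8]].
det(H) = (-4)·(-8) − (-4)² = 16.
det(H) > 0 and tr(H) = -12 < 0, so H is negative definite and the point is a local maximum.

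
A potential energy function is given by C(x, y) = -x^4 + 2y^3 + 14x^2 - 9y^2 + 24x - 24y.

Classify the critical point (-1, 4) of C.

local minimum

The mixed partial ∂²C/∂x∂y is 0, so the Hessian at any point is diag(C_xx, C_yy) = diag(4(-3x^2 + 7), 6(2y - 3)).
At (-1, 4): H = diag(16, 30).
Both eigenvalues are positive, so H is positive definite: a local minimum.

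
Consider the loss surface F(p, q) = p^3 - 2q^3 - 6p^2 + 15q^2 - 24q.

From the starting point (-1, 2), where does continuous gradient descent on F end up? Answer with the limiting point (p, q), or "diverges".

diverges

F is separable, so gradient descent decouples: p follows -∂F/∂p, q follows -∂F/∂q.
∂F/∂p = 3p(p - 4); at p=-1 this is 15, so p decreases.
∂F/∂q = -6(q - 4)(q - 1); at q=2 this is 12, so q decreases.
The p-coordinate has no critical point in that direction and runs off to infinity.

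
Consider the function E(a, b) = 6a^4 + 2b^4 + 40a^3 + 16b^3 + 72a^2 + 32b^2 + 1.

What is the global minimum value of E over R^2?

1

E(a,b) separates as P(a) + Q(b) + 1, so its minimum is min P + min Q + 1.
P'(a) = 24a(a + 2)(a + 3) vanishes at a ∈ {-3, -2, 0}; Q'(b) = 8b(b + 2)(b + 4) vanishes at b ∈ {-4, -2, 0}.
Local minima of P (where P''>0): P(-3)=54, P(0)=0. Local minima of Q: Q(-4)=0, Q(0)=0.
So the global minimum of E is P(0) + Q(-4) + 1 = 0 + 0 + 1 = 1, attained at (0, -4).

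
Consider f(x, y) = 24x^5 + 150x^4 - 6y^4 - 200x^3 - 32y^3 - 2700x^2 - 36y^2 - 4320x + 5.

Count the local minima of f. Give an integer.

f separates as a function of x plus a function of y, so ∇f=0 decouples.
∂f/∂x = 120(x - 3)(x + 1)(x + 3)(x + 4) = 0 at x ∈ {-4, -3, -1, 3}; ∂f/∂y = -24y(y + 1)(y + 3) = 0 at y ∈ {-3, -1, 0}.
The Hessian is diagonal: diag(f_xx, f_yy). Second derivatives: f_xx(-4)=-2520, f_xx(-3)=1440, f_xx(-1)=-2880, f_xx(3)=20160; f_yy(-3)=-144, f_yy(-1)=48, f_yy(0)=-72.
Local minima occur where both diagonal entries positive: (-3, -1), (3, -1). Count: 2.

2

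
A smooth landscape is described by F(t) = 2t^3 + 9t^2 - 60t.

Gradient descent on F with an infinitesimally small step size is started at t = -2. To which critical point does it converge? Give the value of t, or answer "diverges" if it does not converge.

2

F'(t) = 6(t - 2)(t + 5), so F'(-2) = -72.
Gradient descent moves in the -F' direction, i.e. t is increasing.
The nearest critical point in that direction is t = 2, where F'' = 42 > 0 (a local minimum). The iterate converges there.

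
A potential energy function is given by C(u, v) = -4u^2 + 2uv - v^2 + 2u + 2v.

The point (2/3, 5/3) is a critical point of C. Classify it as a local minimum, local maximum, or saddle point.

The Hessian of C is constant: H = [[-8, 2], [2, -2]].
det(H) = (-8)·(-2) − 2² = 12.
det(H) > 0 and tr(H) = -10 < 0, so H is negative definite and the point is a local maximum.

local maximum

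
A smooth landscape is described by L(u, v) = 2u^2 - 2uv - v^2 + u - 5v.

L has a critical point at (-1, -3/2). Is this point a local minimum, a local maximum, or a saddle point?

The Hessian of L is constant: H = [[4, -2], [-2, -2]].
det(H) = 4·(-2) − (-2)² = -12.
Since det(H) < 0, H is indefinite and the critical point is a saddle point.

saddle point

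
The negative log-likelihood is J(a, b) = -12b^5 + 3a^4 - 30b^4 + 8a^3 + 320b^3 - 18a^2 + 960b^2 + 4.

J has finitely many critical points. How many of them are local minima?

J separates as a function of a plus a function of b, so ∇J=0 decouples.
∂J/∂a = 12a(a - 1)(a + 3) = 0 at a ∈ {-3, 0, 1}; ∂J/∂b = -60b(b - 4)(b + 2)(b + 4) = 0 at b ∈ {-4, -2, 0, 4}.
The Hessian is diagonal: diag(J_aa, J_bb). Second derivatives: J_aa(-3)=144, J_aa(0)=-36, J_aa(1)=48; J_bb(-4)=3840, J_bb(-2)=-1440, J_bb(0)=1920, J_bb(4)=-11520.
Local minima occur where both diagonal entries positive: (-3, -4), (-3, 0), (1, -4), (1, 0). Count: 4.

4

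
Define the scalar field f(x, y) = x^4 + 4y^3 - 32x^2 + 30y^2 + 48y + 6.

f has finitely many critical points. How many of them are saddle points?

3

f separates as a function of x plus a function of y, so ∇f=0 decouples.
∂f/∂x = 4x(x - 4)(x + 4) = 0 at x ∈ {-4, 0, 4}; ∂f/∂y = 12(y + 1)(y + 4) = 0 at y ∈ {-4, -1}.
The Hessian is diagonal: diag(f_xx, f_yy). Second derivatives: f_xx(-4)=128, f_xx(0)=-64, f_xx(4)=128; f_yy(-4)=-36, f_yy(-1)=36.
Saddle points occur where the two diagonal entries have opposite signs: (-4, -4), (0, -1), (4, -4). Count: 3.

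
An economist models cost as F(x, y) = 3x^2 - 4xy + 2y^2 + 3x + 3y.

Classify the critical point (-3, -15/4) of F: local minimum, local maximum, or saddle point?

local minimum

The Hessian of F is constant: H = [[6, -4], [-4, 4]].
det(H) = 6·4 − (-4)² = 8.
det(H) > 0 and tr(H) = 10 > 0, so H is positive definite and the point is a local minimum.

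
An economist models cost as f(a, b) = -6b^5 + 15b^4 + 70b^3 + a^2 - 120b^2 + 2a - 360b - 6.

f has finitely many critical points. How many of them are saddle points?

f separates as a function of a plus a function of b, so ∇f=0 decouples.
∂f/∂a = 2(a + 1) = 0 at a ∈ {-1}; ∂f/∂b = -30(b - 3)(b - 2)(b + 1)(b + 2) = 0 at b ∈ {-2, -1, 2, 3}.
The Hessian is diagonal: diag(f_aa, f_bb). Second derivatives: f_aa(-1)=2; f_bb(-2)=600, f_bb(-1)=-360, f_bb(2)=360, f_bb(3)=-600.
Saddle points occur where the two diagonal entries have opposite signs: (-1, -1), (-1, 3). Count: 2.

2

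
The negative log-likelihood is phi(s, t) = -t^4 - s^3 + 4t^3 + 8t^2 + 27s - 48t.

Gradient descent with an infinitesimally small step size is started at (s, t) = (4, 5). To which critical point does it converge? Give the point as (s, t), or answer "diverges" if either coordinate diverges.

phi is separable, so gradient descent decouples: s follows -∂phi/∂s, t follows -∂phi/∂t.
∂phi/∂s = -3(s - 3)(s + 3); at s=4 this is -21, so s increases.
∂phi/∂t = -4(t - 3)(t - 2)(t + 2); at t=5 this is -168, so t increases.
The s-coordinate has no critical point in that direction and runs off to infinity.

diverges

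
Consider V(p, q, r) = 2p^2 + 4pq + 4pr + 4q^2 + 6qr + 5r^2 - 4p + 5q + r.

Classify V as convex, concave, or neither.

convex

V is quadratic, so its Hessian is the constant matrix H = [[4, 4, 4], [4, 8, 6], [4, 6, 10]].
Leading principal minors: 4, 16, 80.
All positive ⇒ H ≻ 0 ⇒ convex.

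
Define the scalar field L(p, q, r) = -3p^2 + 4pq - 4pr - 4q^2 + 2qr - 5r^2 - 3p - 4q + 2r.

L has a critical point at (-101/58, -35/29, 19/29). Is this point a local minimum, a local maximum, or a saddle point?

local maximum

The Hessian is constant: H = [[-6, 4, -4], [4, -8, 2], [-4, 2, -10]].
Leading principal minors: Δ₁ = -6, Δ₂ = 32, Δ₃ = -232.
The minors alternate sign starting negative (−, +, −), so H is negative definite: a local maximum.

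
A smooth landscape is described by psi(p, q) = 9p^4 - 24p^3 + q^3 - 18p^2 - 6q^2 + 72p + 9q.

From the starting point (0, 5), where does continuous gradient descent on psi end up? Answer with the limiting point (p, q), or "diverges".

(-1, 3)

psi is separable, so gradient descent decouples: p follows -∂psi/∂p, q follows -∂psi/∂q.
∂psi/∂p = 36(p - 2)(p - 1)(p + 1); at p=0 this is 72, so p decreases.
∂psi/∂q = 3(q - 3)(q - 1); at q=5 this is 24, so q decreases.
p converges to its nearest critical value -1 (a local min of the p-part); q converges to 3. The iterate converges to (-1, 3).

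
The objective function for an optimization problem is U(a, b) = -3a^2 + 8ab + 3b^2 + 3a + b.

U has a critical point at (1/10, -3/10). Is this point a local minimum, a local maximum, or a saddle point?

saddle point

The Hessian of U is constant: H = [[-6, 8], [8, 6]].
det(H) = (-6)·6 − 8² = -100.
Since det(H) < 0, H is indefinite and the critical point is a saddle point.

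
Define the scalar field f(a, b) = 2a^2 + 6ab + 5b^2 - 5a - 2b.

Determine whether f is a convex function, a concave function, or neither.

f is quadratic, so its Hessian is the constant matrix H = [[4, 6], [6, 10]].
det(H) = 4, tr(H) = 14.
det(H) > 0 and tr(H) > 0, so H is positive definite everywhere: convex.

convex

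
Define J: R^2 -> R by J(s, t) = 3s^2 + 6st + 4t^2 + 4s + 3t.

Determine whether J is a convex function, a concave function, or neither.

J is quadratic, so its Hessian is the constant matrix H = [[6, 6], [6, 8]].
det(H) = 12, tr(H) = 14.
det(H) > 0 and tr(H) > 0, so H is positive definite everywhere: convex.

convex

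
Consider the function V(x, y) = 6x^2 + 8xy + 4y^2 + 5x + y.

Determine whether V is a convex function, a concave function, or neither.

convex

V is quadratic, so its Hessian is the constant matrix H = [[12, 8], [8, 8]].
det(H) = 32, tr(H) = 20.
det(H) > 0 and tr(H) > 0, so H is positive definite everywhere: convex.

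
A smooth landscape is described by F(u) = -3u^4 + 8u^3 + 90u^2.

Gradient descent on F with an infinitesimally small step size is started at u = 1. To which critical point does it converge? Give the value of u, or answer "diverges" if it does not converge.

F'(u) = -12u(u - 5)(u + 3), so F'(1) = 192.
Gradient descent moves in the -F' direction, i.e. u is decreasing.
The nearest critical point in that direction is u = 0, where F'' = 180 > 0 (a local minimum). The iterate converges there.

0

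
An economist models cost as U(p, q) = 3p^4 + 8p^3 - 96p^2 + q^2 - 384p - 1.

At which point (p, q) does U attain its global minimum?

U(p,q) separates as A(p) + B(q) − 1, so its minimum is min A + min B − 1.
A'(p) = 12(p - 4)(p + 2)(p + 4) vanishes at p ∈ {-4, -2, 4}; B'(q) = 2q vanishes at q ∈ {0}.
Local minima of A (where A''>0): A(-4)=256, A(4)=-1792. Local minima of B: B(0)=0.
So the global minimum of U is A(4) + B(0) − 1 = -1792 + 0 − 1 = -1793, attained at (4, 0).

(4, 0)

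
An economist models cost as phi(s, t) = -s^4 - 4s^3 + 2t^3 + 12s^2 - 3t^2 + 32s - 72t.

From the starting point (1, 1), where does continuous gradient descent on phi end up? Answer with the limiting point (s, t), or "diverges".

phi is separable, so gradient descent decouples: s follows -∂phi/∂s, t follows -∂phi/∂t.
∂phi/∂s = -4(s - 2)(s + 1)(s + 4); at s=1 this is 40, so s decreases.
∂phi/∂t = 6(t - 4)(t + 3); at t=1 this is -72, so t increases.
s converges to its nearest critical value -1 (a local min of the s-part); t converges to 4. The iterate converges to (-1, 4).

(-1, 4)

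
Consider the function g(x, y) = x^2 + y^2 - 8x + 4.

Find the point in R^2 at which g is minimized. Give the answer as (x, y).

g(x,y) separates as P(x) + Q(y) + 4, so its minimum is min P + min Q + 4.
P'(x) = 2x - 8 vanishes at x ∈ {4}; Q'(y) = 2y vanishes at y ∈ {0}.
Local minima of P (where P''>0): P(4)=-16. Local minima of Q: Q(0)=0.
So the global minimum of g is P(4) + Q(0) + 4 = -16 + 0 + 4 = -12, attained at (4, 0).

(4, 0)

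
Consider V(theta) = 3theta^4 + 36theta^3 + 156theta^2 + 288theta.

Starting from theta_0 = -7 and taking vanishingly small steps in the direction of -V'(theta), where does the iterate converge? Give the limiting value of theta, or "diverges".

-4

V'(theta) = 12(theta + 2)(theta + 3)(theta + 4), so V'(-7) = -720.
Gradient descent moves in the -V' direction, i.e. theta is increasing.
The nearest critical point in that direction is theta = -4, where V'' = 24 > 0 (a local minimum). The iterate converges there.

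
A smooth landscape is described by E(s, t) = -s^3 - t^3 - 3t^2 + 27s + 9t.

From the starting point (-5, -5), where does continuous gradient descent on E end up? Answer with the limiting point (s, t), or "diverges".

(-3, -3)

E is separable, so gradient descent decouples: s follows -∂E/∂s, t follows -∂E/∂t.
∂E/∂s = -3(s - 3)(s + 3); at s=-5 this is -48, so s increases.
∂E/∂t = -3(t - 1)(t + 3); at t=-5 this is -36, so t increases.
s converges to its nearest critical value -3 (a local min of the s-part); t converges to -3. The iterate converges to (-3, -3).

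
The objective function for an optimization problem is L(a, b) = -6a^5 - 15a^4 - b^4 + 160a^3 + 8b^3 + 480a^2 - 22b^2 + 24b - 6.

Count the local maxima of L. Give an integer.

4

L separates as a function of a plus a function of b, so ∇L=0 decouples.
∂L/∂a = -30a(a - 4)(a + 2)(a + 4) = 0 at a ∈ {-4, -2, 0, 4}; ∂L/∂b = -4(b - 3)(b - 2)(b - 1) = 0 at b ∈ {1, 2, 3}.
The Hessian is diagonal: diag(L_aa, L_bb). Second derivatives: L_aa(-4)=1920, L_aa(-2)=-720, L_aa(0)=960, L_aa(4)=-5760; L_bb(1)=-8, L_bb(2)=4, L_bb(3)=-8.
Local maxima occur where both diagonal entries negative: (-2, 1), (-2, 3), (4, 1), (4, 3). Count: 4.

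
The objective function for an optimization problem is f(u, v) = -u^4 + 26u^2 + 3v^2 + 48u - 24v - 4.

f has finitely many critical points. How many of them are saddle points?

2

f separates as a function of u plus a function of v, so ∇f=0 decouples.
∂f/∂u = -4(u - 4)(u + 1)(u + 3) = 0 at u ∈ {-3, -1, 4}; ∂f/∂v = 6(v - 4) = 0 at v ∈ {4}.
The Hessian is diagonal: diag(f_uu, f_vv). Second derivatives: f_uu(-3)=-56, f_uu(-1)=40, f_uu(4)=-140; f_vv(4)=6.
Saddle points occur where the two diagonal entries have opposite signs: (-3, 4), (4, 4). Count: 2.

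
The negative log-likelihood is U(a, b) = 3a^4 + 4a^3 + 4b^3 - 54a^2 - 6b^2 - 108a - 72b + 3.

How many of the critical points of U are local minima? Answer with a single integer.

U separates as a function of a plus a function of b, so ∇U=0 decouples.
∂U/∂a = 12(a - 3)(a + 1)(a + 3) = 0 at a ∈ {-3, -1, 3}; ∂U/∂b = 12(b - 3)(b + 2) = 0 at b ∈ {-2, 3}.
The Hessian is diagonal: diag(U_aa, U_bb). Second derivatives: U_aa(-3)=144, U_aa(-1)=-96, U_aa(3)=288; U_bb(-2)=-60, U_bb(3)=60.
Local minima occur where both diagonal entries positive: (-3, 3), (3, 3). Count: 2.

2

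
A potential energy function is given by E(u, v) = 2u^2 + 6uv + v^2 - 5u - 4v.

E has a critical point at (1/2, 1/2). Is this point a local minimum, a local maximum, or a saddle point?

saddle point

The Hessian of E is constant: H = [[4, 6], [6, 2]].
det(H) = 4·2 − 6² = -28.
Since det(H) < 0, H is indefinite and the critical point is a saddle point.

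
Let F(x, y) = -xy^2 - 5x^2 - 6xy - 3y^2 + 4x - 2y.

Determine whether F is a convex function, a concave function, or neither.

neither

The term -xy^2 is cubic, so the Hessian is not constant.
∂²F/∂y² = -2x - 6, which takes both signs as x varies (negative for sufficiently large x). A diagonal entry of the Hessian changing sign means the Hessian is neither positive- nor negative-semidefinite on all of R^2.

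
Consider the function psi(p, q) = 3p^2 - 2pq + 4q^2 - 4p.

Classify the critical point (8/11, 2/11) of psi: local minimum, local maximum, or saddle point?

The Hessian of psi is constant: H = [[6, -2], [-2, 8]].
det(H) = 6·8 − (-2)² = 44.
det(H) > 0 and tr(H) = 14 > 0, so H is positive definite and the point is a local minimum.

local minimum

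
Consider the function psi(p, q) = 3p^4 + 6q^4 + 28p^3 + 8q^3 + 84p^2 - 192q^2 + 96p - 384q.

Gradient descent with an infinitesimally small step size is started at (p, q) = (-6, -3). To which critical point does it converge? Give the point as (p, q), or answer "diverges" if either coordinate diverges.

(-4, -4)

psi is separable, so gradient descent decouples: p follows -∂psi/∂p, q follows -∂psi/∂q.
∂psi/∂p = 12(p + 1)(p + 2)(p + 4); at p=-6 this is -480, so p increases.
∂psi/∂q = 24(q - 4)(q + 1)(q + 4); at q=-3 this is 336, so q decreases.
p converges to its nearest critical value -4 (a local min of the p-part); q converges to -4. The iterate converges to (-4, -4).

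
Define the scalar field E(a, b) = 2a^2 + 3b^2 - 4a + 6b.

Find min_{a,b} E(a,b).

E(a,b) separates as P(a) + Q(b), so its minimum is min P + min Q.
P'(a) = 4a - 4 vanishes at a ∈ {1}; Q'(b) = 6b + 6 vanishes at b ∈ {-1}.
Local minima of P (where P''>0): P(1)=-2. Local minima of Q: Q(-1)=-3.
So the global minimum of E is P(1) + Q(-1) = -2 − 3 = -5, attained at (1, -1).

-5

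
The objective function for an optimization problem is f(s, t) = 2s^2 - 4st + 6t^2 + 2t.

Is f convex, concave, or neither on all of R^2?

f is quadratic, so its Hessian is the constant matrix H = [[4, -4], [-4, 12]].
det(H) = 32, tr(H) = 16.
det(H) > 0 and tr(H) > 0, so H is positive definite everywhere: convex.

convex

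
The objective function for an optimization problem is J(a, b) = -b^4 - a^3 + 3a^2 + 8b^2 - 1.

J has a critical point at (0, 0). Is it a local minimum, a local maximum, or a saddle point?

local minimum

The mixed partial ∂²J/∂a∂b is 0, so the Hessian at any point is diag(J_aa, J_bb) = diag(6(-a + 1), 4(-3b^2 + 4)).
At (0, 0): H = diag(6, 16).
Both eigenvalues are positive, so H is positive definite: a local minimum.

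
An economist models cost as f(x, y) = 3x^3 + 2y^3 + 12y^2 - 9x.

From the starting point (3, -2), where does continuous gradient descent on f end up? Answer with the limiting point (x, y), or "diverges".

f is separable, so gradient descent decouples: x follows -∂f/∂x, y follows -∂f/∂y.
∂f/∂x = 9(x - 1)(x + 1); at x=3 this is 72, so x decreases.
∂f/∂y = 6y(y + 4); at y=-2 this is -24, so y increases.
x converges to its nearest critical value 1 (a local min of the x-part); y converges to 0. The iterate converges to (1, 0).

(1, 0)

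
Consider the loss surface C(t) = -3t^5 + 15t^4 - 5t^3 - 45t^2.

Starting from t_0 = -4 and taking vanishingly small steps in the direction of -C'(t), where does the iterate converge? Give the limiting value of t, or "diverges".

-1

C'(t) = -15t(t - 3)(t - 2)(t + 1), so C'(-4) = -7560.
Gradient descent moves in the -C' direction, i.e. t is increasing.
The nearest critical point in that direction is t = -1, where C'' = 180 > 0 (a local minimum). The iterate converges there.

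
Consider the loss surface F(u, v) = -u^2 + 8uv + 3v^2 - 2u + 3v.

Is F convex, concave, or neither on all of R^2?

neither

F is quadratic, so its Hessian is the constant matrix H = [[-2, 8], [8, 6]].
det(H) = -76, tr(H) = 4.
det(H) < 0, so H is indefinite: neither convex nor concave.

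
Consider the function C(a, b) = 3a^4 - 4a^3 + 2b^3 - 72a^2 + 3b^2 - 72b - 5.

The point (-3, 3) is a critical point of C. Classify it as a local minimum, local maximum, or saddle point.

local minimum

The mixed partial ∂²C/∂a∂b is 0, so the Hessian at any point is diag(C_aa, C_bb) = diag(12(3a^2 - 2a - 12), 6(2b + 1)).
At (-3, 3): H = diag(252, 42).
Both eigenvalues are positive, so H is positive definite: a local minimum.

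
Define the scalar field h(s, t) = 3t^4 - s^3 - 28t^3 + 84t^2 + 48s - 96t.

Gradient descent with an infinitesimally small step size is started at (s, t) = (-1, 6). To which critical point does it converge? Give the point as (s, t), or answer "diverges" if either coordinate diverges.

h is separable, so gradient descent decouples: s follows -∂h/∂s, t follows -∂h/∂t.
∂h/∂s = -3(s - 4)(s + 4); at s=-1 this is 45, so s decreases.
∂h/∂t = 12(t - 4)(t - 2)(t - 1); at t=6 this is 480, so t decreases.
s converges to its nearest critical value -4 (a local min of the s-part); t converges to 4. The iterate converges to (-4, 4).

(-4, 4)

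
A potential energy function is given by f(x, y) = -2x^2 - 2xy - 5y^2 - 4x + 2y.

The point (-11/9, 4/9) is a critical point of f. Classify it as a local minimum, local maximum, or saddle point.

The Hessian of f is constant: H = [[-4, -2], [-2, -10]].
det(H) = (-4)·(-10) − (-2)² = 36.
det(H) > 0 and tr(H) = -14 < 0, so H is negative definite and the point is a local maximum.

local maximum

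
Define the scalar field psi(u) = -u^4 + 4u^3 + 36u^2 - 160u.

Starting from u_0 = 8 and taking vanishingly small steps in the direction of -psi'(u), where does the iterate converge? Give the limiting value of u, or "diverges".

psi'(u) = -4(u - 5)(u - 2)(u + 4), so psi'(8) = -864.
Gradient descent moves in the -psi' direction, i.e. u is increasing.
There is no critical point above u=8, and psi' keeps the same sign, so the iterate runs off to +∞.

diverges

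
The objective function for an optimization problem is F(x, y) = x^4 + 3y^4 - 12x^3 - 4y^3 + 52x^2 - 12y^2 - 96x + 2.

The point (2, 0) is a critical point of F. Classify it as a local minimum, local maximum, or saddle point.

The mixed partial ∂²F/∂x∂y is 0, so the Hessian at any point is diag(F_xx, F_yy) = diag(4(3x^2 - 18x + 26), 12(3y^2 - 2y - 2)).
At (2, 0): H = diag(8, -24).
The eigenvalues have opposite signs, so H is indefinite: a saddle point.

saddle point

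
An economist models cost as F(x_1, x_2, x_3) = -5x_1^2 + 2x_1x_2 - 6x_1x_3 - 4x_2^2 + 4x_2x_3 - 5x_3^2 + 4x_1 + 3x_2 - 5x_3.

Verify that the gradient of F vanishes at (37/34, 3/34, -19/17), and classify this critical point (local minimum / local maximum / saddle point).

∇F = (-10x_1 + 2x_2 - 6x_3 + 4, 2x_1 - 8x_2 + 4x_3 + 3, -6x_1 + 4x_2 - 10x_3 - 5); substituting (37/34, 3/34, -19/17) gives ∇F = (0, 0, 0), so (37/34, 3/34, -19/17) is indeed a critical point.
The Hessian is constant: H = [[-10, 2, -6], [2, -8, 4], [-6, 4, -10]].
Leading principal minors: Δ₁ = -10, Δ₂ = 76, Δ₃ = -408.
The minors alternate sign starting negative (−, +, −), so H is negative definite: a local maximum.

local maximum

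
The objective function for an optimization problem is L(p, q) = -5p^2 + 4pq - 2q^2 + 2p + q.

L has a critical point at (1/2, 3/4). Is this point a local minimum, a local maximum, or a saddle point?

The Hessian of L is constant: H = [[-10, 4], [4, -4]].
det(H) = (-10)·(-4) − 4² = 24.
det(H) > 0 and tr(H) = -14 < 0, so H is negative definite and the point is a local maximum.

local maximum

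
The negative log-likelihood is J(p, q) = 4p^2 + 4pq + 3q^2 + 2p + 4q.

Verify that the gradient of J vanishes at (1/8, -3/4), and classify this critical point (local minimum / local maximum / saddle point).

∇J = (8p + 4q + 2, 4p + 6q + 4); substituting (1/8, -3/4) gives ∇J = (0, 0), so (1/8, -3/4) is indeed a critical point.
The Hessian of J is constant: H = [[8, 4], [4, 6]].
det(H) = 8·6 − 4² = 32.
det(H) > 0 and tr(H) = 14 > 0, so H is positive definite and the point is a local minimum.

local minimum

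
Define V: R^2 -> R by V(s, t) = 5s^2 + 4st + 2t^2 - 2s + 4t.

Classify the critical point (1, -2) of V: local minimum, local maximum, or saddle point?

local minimum

The Hessian of V is constant: H = [[10, 4], [4, 4]].
det(H) = 10·4 − 4² = 24.
det(H) > 0 and tr(H) = 14 > 0, so H is positive definite and the point is a local minimum.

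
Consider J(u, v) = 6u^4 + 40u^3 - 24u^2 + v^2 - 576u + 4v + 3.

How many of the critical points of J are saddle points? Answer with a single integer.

1

J separates as a function of u plus a function of v, so ∇J=0 decouples.
∂J/∂u = 24(u - 2)(u + 3)(u + 4) = 0 at u ∈ {-4, -3, 2}; ∂J/∂v = 2(v + 2) = 0 at v ∈ {-2}.
The Hessian is diagonal: diag(J_uu, J_vv). Second derivatives: J_uu(-4)=144, J_uu(-3)=-120, J_uu(2)=720; J_vv(-2)=2.
Saddle points occur where the two diagonal entries have opposite signs: (-3, -2). Count: 1.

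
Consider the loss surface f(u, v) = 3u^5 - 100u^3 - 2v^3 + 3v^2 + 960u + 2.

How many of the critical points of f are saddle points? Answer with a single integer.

4

f separates as a function of u plus a function of v, so ∇f=0 decouples.
∂f/∂u = 15(u - 4)(u - 2)(u + 2)(u + 4) = 0 at u ∈ {-4, -2, 2, 4}; ∂f/∂v = -6v(v - 1) = 0 at v ∈ {0, 1}.
The Hessian is diagonal: diag(f_uu, f_vv). Second derivatives: f_uu(-4)=-1440, f_uu(-2)=720, f_uu(2)=-720, f_uu(4)=1440; f_vv(0)=6, f_vv(1)=-6.
Saddle points occur where the two diagonal entries have opposite signs: (-4, 0), (-2, 1), (2, 0), (4, 1). Count: 4.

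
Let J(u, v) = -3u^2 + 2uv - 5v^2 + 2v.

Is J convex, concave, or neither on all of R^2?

concave

J is quadratic, so its Hessian is the constant matrix H = [[-6, 2], [2, -10]].
det(H) = 56, tr(H) = -16.
det(H) > 0 and tr(H) < 0, so H is negative definite everywhere: concave.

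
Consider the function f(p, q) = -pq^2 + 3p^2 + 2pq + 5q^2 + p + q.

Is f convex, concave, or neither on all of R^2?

The term -pq^2 is cubic, so the Hessian is not constant.
∂²f/∂q² = -2p + 10, which takes both signs as p varies (negative for sufficiently large p). A diagonal entry of the Hessian changing sign means the Hessian is neither positive- nor negative-semidefinite on all of R^2.

neither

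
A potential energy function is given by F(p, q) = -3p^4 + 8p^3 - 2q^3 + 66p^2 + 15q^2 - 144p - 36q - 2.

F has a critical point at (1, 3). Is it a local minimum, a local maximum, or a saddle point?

saddle point

The mixed partial ∂²F/∂p∂q is 0, so the Hessian at any point is diag(F_pp, F_qq) = diag(12(-3p^2 + 4p + 11), 6(-2q + 5)).
At (1, 3): H = diag(144, -6).
The eigenvalues have opposite signs, so H is indefinite: a saddle point.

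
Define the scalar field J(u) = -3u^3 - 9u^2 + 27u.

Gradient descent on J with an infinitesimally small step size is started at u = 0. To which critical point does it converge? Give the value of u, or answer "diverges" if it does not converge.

-3

J'(u) = -9(u - 1)(u + 3), so J'(0) = 27.
Gradient descent moves in the -J' direction, i.e. u is decreasing.
The nearest critical point in that direction is u = -3, where J'' = 36 > 0 (a local minimum). The iterate converges there.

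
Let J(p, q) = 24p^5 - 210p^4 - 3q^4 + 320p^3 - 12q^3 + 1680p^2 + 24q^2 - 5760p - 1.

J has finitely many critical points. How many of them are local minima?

J separates as a function of p plus a function of q, so ∇J=0 decouples.
∂J/∂p = 120(p - 4)(p - 3)(p - 2)(p + 2) = 0 at p ∈ {-2, 2, 3, 4}; ∂J/∂q = -12q(q - 1)(q + 4) = 0 at q ∈ {-4, 0, 1}.
The Hessian is diagonal: diag(J_pp, J_qq). Second derivatives: J_pp(-2)=-14400, J_pp(2)=960, J_pp(3)=-600, J_pp(4)=1440; J_qq(-4)=-240, J_qq(0)=48, J_qq(1)=-60.
Local minima occur where both diagonal entries positive: (2, 0), (4, 0). Count: 2.

2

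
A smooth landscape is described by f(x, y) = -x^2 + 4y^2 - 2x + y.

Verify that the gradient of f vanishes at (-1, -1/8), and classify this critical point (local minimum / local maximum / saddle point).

∇f = (-2x - 2, 8y + 1); substituting (-1, -1/8) gives ∇f = (0, 0), so (-1, -1/8) is indeed a critical point.
The Hessian of f is constant: H = [[-2, 0], [0, 8]].
det(H) = (-2)·8 − 0² = -16.
Since det(H) < 0, H is indefinite and the critical point is a saddle point.

saddle point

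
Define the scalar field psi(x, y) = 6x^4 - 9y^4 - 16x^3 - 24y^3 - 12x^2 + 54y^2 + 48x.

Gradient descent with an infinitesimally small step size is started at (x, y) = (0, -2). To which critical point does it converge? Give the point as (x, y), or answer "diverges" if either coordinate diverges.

(-1, 0)

psi is separable, so gradient descent decouples: x follows -∂psi/∂x, y follows -∂psi/∂y.
∂psi/∂x = 24(x - 2)(x - 1)(x + 1); at x=0 this is 48, so x decreases.
∂psi/∂y = -36y(y - 1)(y + 3); at y=-2 this is -216, so y increases.
x converges to its nearest critical value -1 (a local min of the x-part); y converges to 0. The iterate converges to (-1, 0).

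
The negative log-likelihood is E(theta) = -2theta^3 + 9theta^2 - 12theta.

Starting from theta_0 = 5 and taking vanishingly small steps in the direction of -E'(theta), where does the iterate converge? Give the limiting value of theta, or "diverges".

E'(theta) = -6(theta - 2)(theta - 1), so E'(5) = -72.
Gradient descent moves in the -E' direction, i.e. theta is increasing.
There is no critical point above theta=5, and E' keeps the same sign, so the iterate runs off to +∞.

diverges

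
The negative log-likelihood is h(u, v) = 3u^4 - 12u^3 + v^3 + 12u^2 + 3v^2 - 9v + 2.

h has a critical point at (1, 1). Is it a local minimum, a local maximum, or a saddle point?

saddle point

The mixed partial ∂²h/∂u∂v is 0, so the Hessian at any point is diag(h_uu, h_vv) = diag(12(3u^2 - 6u + 2), 6(v + 1)).
At (1, 1): H = diag(-12, 12).
The eigenvalues have opposite signs, so H is indefinite: a saddle point.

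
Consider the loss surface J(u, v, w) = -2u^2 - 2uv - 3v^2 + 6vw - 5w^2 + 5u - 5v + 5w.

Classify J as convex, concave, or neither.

concave

J is quadratic, so its Hessian is the constant matrix H = [[-4, -2, 0], [-2, -6, 6], [0, 6, -10]].
Leading principal minors: -4, 20, -56.
Signs alternate −, +, − ⇒ H ≺ 0 ⇒ concave.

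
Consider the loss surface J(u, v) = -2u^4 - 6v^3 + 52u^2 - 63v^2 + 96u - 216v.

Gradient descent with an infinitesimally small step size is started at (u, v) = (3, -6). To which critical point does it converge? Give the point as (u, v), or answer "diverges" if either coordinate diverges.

(-1, -4)

J is separable, so gradient descent decouples: u follows -∂J/∂u, v follows -∂J/∂v.
∂J/∂u = -8(u - 4)(u + 1)(u + 3); at u=3 this is 192, so u decreases.
∂J/∂v = -18(v + 3)(v + 4); at v=-6 this is -108, so v increases.
u converges to its nearest critical value -1 (a local min of the u-part); v converges to -4. The iterate converges to (-1, -4).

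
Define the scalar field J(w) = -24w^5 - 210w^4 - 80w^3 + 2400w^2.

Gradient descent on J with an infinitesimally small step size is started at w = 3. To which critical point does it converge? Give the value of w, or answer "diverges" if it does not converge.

J'(w) = -120w(w - 2)(w + 4)(w + 5), so J'(3) = -20160.
Gradient descent moves in the -J' direction, i.e. w is increasing.
There is no critical point above w=3, and J' keeps the same sign, so the iterate runs off to +∞.

diverges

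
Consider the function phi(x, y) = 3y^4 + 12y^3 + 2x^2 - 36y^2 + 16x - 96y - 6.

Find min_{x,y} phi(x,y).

-230

phi(x,y) separates as P(x) + Q(y) − 6, so its minimum is min P + min Q − 6.
P'(x) = 4x + 16 vanishes at x ∈ {-4}; Q'(y) = 12(y - 2)(y + 1)(y + 4) vanishes at y ∈ {-4, -1, 2}.
Local minima of P (where P''>0): P(-4)=-32. Local minima of Q: Q(-4)=-192, Q(2)=-192.
So the global minimum of phi is P(-4) + Q(-4) − 6 = -32 − 192 − 6 = -230, attained at (-4, -4).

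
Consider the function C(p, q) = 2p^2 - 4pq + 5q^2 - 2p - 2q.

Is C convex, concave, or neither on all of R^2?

C is quadratic, so its Hessian is the constant matrix H = [[4, -4], [-4, 10]].
det(H) = 24, tr(H) = 14.
det(H) > 0 and tr(H) > 0, so H is positive definite everywhere: convex.

convex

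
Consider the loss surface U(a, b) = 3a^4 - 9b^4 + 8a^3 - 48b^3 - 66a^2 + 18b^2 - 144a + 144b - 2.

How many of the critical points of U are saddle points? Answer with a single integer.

5

U separates as a function of a plus a function of b, so ∇U=0 decouples.
∂U/∂a = 12(a - 3)(a + 1)(a + 4) = 0 at a ∈ {-4, -1, 3}; ∂U/∂b = -36(b - 1)(b + 1)(b + 4) = 0 at b ∈ {-4, -1, 1}.
The Hessian is diagonal: diag(U_aa, U_bb). Second derivatives: U_aa(-4)=252, U_aa(-1)=-144, U_aa(3)=336; U_bb(-4)=-540, U_bb(-1)=216, U_bb(1)=-360.
Saddle points occur where the two diagonal entries have opposite signs: (-4, -4), (-4, 1), (-1, -1), (3, -4), (3, 1). Count: 5.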